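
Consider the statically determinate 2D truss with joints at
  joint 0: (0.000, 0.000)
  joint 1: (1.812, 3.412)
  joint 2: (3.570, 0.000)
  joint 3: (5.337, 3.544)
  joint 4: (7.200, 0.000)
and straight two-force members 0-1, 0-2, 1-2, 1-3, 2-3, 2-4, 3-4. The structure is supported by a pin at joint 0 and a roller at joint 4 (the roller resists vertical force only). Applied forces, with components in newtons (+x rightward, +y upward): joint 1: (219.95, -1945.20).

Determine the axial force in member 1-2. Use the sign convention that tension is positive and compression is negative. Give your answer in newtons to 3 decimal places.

N=5 nodes, M=7 members, R=3 reactions → 2N=10, M+R=10
member 0 (0-1): L=3.8633, (cx,cy)=(0.4690,0.8832)
member 1 (0-2): L=3.5700, (cx,cy)=(1.0000,0.0000)
member 2 (1-2): L=3.8383, (cx,cy)=(0.4580,-0.8889)
member 3 (1-3): L=3.5275, (cx,cy)=(0.9993,0.0374)
member 4 (2-3): L=3.9601, (cx,cy)=(0.4462,0.8949)
member 5 (2-4): L=3.6300, (cx,cy)=(1.0000,0.0000)
member 6 (3-4): L=4.0038, (cx,cy)=(0.4653,-0.8852)
solve A·x = −loads:
  F[0-1] = -1530.1773 N (compression)
  F[0-2] = +937.6476 N (tension)
  F[1-2] = -694.0626 N (compression)
  F[1-3] = -620.1881 N (compression)
  F[2-3] = +689.4176 N (tension)
  F[2-4] = +312.1334 N (tension)
  F[3-4] = -670.8164 N (compression)
  Rx@0 = -219.9500 N
  Ry@0 = +1351.4261 N
  Ry@4 = +593.7739 N

-694.063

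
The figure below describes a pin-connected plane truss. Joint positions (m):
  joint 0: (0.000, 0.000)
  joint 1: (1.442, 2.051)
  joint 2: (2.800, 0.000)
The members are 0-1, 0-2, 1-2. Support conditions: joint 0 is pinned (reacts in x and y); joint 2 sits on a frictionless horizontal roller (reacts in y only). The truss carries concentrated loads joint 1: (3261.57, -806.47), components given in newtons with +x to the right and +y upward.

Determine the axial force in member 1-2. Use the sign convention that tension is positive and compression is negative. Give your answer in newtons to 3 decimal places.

N=3 nodes, M=3 members, R=3 reactions → 2N=6, M+R=6
member 0 (0-1): L=2.5072, (cx,cy)=(0.5751,0.8180)
member 1 (0-2): L=2.8000, (cx,cy)=(1.0000,0.0000)
member 2 (1-2): L=2.4598, (cx,cy)=(0.5521,-0.8338)
solve A·x = −loads:
  F[0-1] = +2442.3481 N (tension)
  F[0-2] = +1856.8595 N (tension)
  F[1-2] = -3363.4456 N (compression)
  Rx@0 = -3261.5700 N
  Ry@0 = -1997.9621 N
  Ry@2 = +2804.4321 N

-3363.446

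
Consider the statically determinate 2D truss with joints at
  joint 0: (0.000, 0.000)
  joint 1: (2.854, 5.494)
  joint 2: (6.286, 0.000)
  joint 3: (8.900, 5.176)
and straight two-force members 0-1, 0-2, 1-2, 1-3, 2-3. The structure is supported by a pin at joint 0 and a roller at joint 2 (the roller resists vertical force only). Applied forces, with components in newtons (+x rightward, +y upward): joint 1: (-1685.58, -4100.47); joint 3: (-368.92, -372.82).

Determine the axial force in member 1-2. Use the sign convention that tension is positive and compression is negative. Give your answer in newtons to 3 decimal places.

N=4 nodes, M=5 members, R=3 reactions → 2N=8, M+R=8
member 0 (0-1): L=6.1911, (cx,cy)=(0.4610,0.8874)
member 1 (0-2): L=6.2860, (cx,cy)=(1.0000,0.0000)
member 2 (1-2): L=6.4779, (cx,cy)=(0.5298,-0.8481)
member 3 (1-3): L=6.0544, (cx,cy)=(0.9986,-0.0525)
member 4 (2-3): L=5.7986, (cx,cy)=(0.4508,0.8926)
solve A·x = −loads:
  F[0-1] = -4350.5411 N (compression)
  F[0-2] = -48.9592 N (compression)
  F[1-2] = -271.7938 N (compression)
  F[1-3] = -176.2064 N (compression)
  F[2-3] = -428.0347 N (compression)
  Rx@0 = +2054.5000 N
  Ry@0 = +3860.7012 N
  Ry@2 = +612.5888 N

-271.794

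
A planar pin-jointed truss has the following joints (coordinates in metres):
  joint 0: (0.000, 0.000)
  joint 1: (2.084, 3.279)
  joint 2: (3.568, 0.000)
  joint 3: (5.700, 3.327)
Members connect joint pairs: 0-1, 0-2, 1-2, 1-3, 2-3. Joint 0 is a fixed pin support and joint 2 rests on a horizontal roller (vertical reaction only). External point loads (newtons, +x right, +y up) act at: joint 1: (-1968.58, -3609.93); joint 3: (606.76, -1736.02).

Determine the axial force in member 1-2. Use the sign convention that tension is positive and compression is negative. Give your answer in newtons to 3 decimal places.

-2062.971

N=4 nodes, M=5 members, R=3 reactions → 2N=8, M+R=8
member 0 (0-1): L=3.8852, (cx,cy)=(0.5364,0.8440)
member 1 (0-2): L=3.5680, (cx,cy)=(1.0000,0.0000)
member 2 (1-2): L=3.5992, (cx,cy)=(0.4123,-0.9110)
member 3 (1-3): L=3.6163, (cx,cy)=(0.9999,0.0133)
member 4 (2-3): L=3.9515, (cx,cy)=(0.5395,0.8420)
solve A·x = −loads:
  F[0-1] = -2023.1344 N (compression)
  F[0-2] = -276.6260 N (compression)
  F[1-2] = -2062.9706 N (compression)
  F[1-3] = +1734.1348 N (tension)
  F[2-3] = -2089.2205 N (compression)
  Rx@0 = +1361.8200 N
  Ry@0 = +1707.4621 N
  Ry@2 = +3638.4879 N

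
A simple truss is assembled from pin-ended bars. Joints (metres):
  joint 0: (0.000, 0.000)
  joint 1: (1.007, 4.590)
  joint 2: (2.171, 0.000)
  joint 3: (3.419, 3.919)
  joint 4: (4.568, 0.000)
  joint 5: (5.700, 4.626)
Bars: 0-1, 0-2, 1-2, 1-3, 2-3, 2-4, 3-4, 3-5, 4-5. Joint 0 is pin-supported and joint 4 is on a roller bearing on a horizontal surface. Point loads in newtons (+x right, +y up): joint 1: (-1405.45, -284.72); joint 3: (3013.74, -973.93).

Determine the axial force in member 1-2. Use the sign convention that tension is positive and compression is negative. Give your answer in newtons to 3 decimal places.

-1581.952

N=6 nodes, M=9 members, R=3 reactions → 2N=12, M+R=12
member 0 (0-1): L=4.6992, (cx,cy)=(0.2143,0.9768)
member 1 (0-2): L=2.1710, (cx,cy)=(1.0000,0.0000)
member 2 (1-2): L=4.7353, (cx,cy)=(0.2458,-0.9693)
member 3 (1-3): L=2.5036, (cx,cy)=(0.9634,-0.2680)
member 4 (2-3): L=4.1129, (cx,cy)=(0.3034,0.9529)
member 5 (2-4): L=2.3970, (cx,cy)=(1.0000,0.0000)
member 6 (3-4): L=4.0840, (cx,cy)=(0.2813,-0.9596)
member 7 (3-5): L=2.3881, (cx,cy)=(0.9552,0.2961)
member 8 (4-5): L=4.7625, (cx,cy)=(0.2377,0.9713)
solve A·x = −loads:
  F[0-1] = +723.2145 N (tension)
  F[0-2] = +1453.3099 N (tension)
  F[1-2] = -1581.9518 N (compression)
  F[1-3] = +2023.3191 N (tension)
  F[2-3] = +1609.2871 N (tension)
  F[2-4] = +576.1312 N (tension)
  F[3-4] = -2047.7800 N (compression)
  F[3-5] = -0.0000 N (tension)
  F[4-5] = -0.0000 N (tension)
  Rx@0 = -1608.2900 N
  Ry@0 = -706.4138 N
  Ry@4 = +1965.0638 N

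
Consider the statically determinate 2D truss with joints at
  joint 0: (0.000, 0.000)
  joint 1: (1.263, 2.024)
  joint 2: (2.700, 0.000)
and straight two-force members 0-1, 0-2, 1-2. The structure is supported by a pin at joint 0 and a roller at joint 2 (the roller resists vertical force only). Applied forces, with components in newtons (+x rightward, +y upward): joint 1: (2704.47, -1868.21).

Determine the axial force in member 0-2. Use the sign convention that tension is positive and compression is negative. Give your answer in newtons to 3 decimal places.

2059.836

N=3 nodes, M=3 members, R=3 reactions → 2N=6, M+R=6
member 0 (0-1): L=2.3857, (cx,cy)=(0.5294,0.8484)
member 1 (0-2): L=2.7000, (cx,cy)=(1.0000,0.0000)
member 2 (1-2): L=2.4822, (cx,cy)=(0.5789,-0.8154)
solve A·x = −loads:
  F[0-1] = +1217.6787 N (tension)
  F[0-2] = +2059.8358 N (tension)
  F[1-2] = -3558.1205 N (compression)
  Rx@0 = -2704.4700 N
  Ry@0 = -1033.0480 N
  Ry@2 = +2901.2580 N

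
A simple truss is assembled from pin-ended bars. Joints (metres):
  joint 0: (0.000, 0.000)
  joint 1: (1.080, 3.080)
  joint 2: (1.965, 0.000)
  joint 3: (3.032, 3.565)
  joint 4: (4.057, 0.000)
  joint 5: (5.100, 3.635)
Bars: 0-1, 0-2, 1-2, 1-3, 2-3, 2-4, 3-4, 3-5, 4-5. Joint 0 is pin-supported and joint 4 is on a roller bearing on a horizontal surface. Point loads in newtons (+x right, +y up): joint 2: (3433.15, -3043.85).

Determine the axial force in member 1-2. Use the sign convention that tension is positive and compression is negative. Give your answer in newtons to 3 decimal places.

1391.457

N=6 nodes, M=9 members, R=3 reactions → 2N=12, M+R=12
member 0 (0-1): L=3.2639, (cx,cy)=(0.3309,0.9437)
member 1 (0-2): L=1.9650, (cx,cy)=(1.0000,0.0000)
member 2 (1-2): L=3.2046, (cx,cy)=(0.2762,-0.9611)
member 3 (1-3): L=2.0114, (cx,cy)=(0.9705,0.2411)
member 4 (2-3): L=3.7213, (cx,cy)=(0.2867,0.9580)
member 5 (2-4): L=2.0920, (cx,cy)=(1.0000,0.0000)
member 6 (3-4): L=3.7094, (cx,cy)=(0.2763,-0.9611)
member 7 (3-5): L=2.0692, (cx,cy)=(0.9994,0.0338)
member 8 (4-5): L=3.7817, (cx,cy)=(0.2758,0.9612)
solve A·x = −loads:
  F[0-1] = -1663.2636 N (compression)
  F[0-2] = +3983.5177 N (tension)
  F[1-2] = +1391.4571 N (tension)
  F[1-3] = -963.0545 N (compression)
  F[2-3] = +1781.3007 N (tension)
  F[2-4] = +423.8821 N (tension)
  F[3-4] = -1534.0097 N (compression)
  F[3-5] = -0.0000 N (compression)
  F[4-5] = -0.0000 N (compression)
  Rx@0 = -3433.1500 N
  Ry@0 = +1569.5672 N
  Ry@4 = +1474.2828 N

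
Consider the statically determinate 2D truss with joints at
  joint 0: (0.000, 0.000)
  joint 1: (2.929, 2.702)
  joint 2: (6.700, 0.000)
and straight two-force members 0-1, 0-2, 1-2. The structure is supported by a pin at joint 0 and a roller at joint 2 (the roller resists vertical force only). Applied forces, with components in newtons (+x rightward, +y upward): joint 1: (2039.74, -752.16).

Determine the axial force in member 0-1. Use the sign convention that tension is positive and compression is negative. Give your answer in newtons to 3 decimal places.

588.822

N=3 nodes, M=3 members, R=3 reactions → 2N=6, M+R=6
member 0 (0-1): L=3.9850, (cx,cy)=(0.7350,0.6781)
member 1 (0-2): L=6.7000, (cx,cy)=(1.0000,0.0000)
member 2 (1-2): L=4.6391, (cx,cy)=(0.8129,-0.5824)
solve A·x = −loads:
  F[0-1] = +588.8218 N (tension)
  F[0-2] = +1606.9471 N (tension)
  F[1-2] = -1976.8729 N (compression)
  Rx@0 = -2039.7400 N
  Ry@0 = -399.2511 N
  Ry@2 = +1151.4111 N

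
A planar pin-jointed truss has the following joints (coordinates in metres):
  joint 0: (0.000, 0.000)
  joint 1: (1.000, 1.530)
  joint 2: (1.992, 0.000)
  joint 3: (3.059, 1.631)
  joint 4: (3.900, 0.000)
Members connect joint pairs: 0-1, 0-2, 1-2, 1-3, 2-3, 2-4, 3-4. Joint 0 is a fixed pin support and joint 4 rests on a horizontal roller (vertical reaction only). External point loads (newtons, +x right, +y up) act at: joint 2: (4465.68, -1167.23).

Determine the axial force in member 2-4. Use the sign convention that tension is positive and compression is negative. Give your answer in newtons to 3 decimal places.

307.414

N=5 nodes, M=7 members, R=3 reactions → 2N=10, M+R=10
member 0 (0-1): L=1.8278, (cx,cy)=(0.5471,0.8371)
member 1 (0-2): L=1.9920, (cx,cy)=(1.0000,0.0000)
member 2 (1-2): L=1.8234, (cx,cy)=(0.5440,-0.8391)
member 3 (1-3): L=2.0615, (cx,cy)=(0.9988,0.0490)
member 4 (2-3): L=1.9490, (cx,cy)=(0.5475,0.8368)
member 5 (2-4): L=1.9080, (cx,cy)=(1.0000,0.0000)
member 6 (3-4): L=1.8351, (cx,cy)=(0.4583,-0.8888)
solve A·x = −loads:
  F[0-1] = -682.1981 N (compression)
  F[0-2] = +4838.9119 N (tension)
  F[1-2] = +638.4443 N (tension)
  F[1-3] = -721.4274 N (compression)
  F[2-3] = +754.6668 N (tension)
  F[2-4] = +307.4137 N (tension)
  F[3-4] = -670.7756 N (compression)
  Rx@0 = -4465.6800 N
  Ry@0 = +571.0448 N
  Ry@4 = +596.1852 N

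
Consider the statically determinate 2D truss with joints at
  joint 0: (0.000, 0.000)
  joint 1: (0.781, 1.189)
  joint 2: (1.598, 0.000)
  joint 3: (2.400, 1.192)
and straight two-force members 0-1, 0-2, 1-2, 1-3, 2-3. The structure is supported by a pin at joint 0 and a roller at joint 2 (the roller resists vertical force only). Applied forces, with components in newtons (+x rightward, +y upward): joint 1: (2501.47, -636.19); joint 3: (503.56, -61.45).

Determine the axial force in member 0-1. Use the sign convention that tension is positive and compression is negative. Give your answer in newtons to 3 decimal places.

2323.995

N=4 nodes, M=5 members, R=3 reactions → 2N=8, M+R=8
member 0 (0-1): L=1.4226, (cx,cy)=(0.5490,0.8358)
member 1 (0-2): L=1.5980, (cx,cy)=(1.0000,0.0000)
member 2 (1-2): L=1.4426, (cx,cy)=(0.5663,-0.8242)
member 3 (1-3): L=1.6190, (cx,cy)=(1.0000,0.0019)
member 4 (2-3): L=1.4367, (cx,cy)=(0.5582,0.8297)
solve A·x = −loads:
  F[0-1] = +2323.9951 N (tension)
  F[0-2] = +1729.1345 N (tension)
  F[1-2] = -3127.4729 N (compression)
  F[1-3] = +545.5858 N (tension)
  F[2-3] = -75.2826 N (compression)
  Rx@0 = -3005.0300 N
  Ry@0 = -1942.4324 N
  Ry@2 = +2640.0724 N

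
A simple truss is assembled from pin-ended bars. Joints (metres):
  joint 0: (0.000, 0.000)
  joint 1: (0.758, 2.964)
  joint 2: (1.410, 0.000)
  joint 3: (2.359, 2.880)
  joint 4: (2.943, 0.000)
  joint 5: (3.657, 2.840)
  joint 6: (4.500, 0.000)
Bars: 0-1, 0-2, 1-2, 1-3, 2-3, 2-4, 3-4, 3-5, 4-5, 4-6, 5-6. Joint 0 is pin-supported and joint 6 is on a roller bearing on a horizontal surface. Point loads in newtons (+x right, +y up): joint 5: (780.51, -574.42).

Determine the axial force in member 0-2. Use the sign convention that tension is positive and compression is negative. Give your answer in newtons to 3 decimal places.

N=7 nodes, M=11 members, R=3 reactions → 2N=14, M+R=14
member 0 (0-1): L=3.0594, (cx,cy)=(0.2478,0.9688)
member 1 (0-2): L=1.4100, (cx,cy)=(1.0000,0.0000)
member 2 (1-2): L=3.0349, (cx,cy)=(0.2148,-0.9766)
member 3 (1-3): L=1.6032, (cx,cy)=(0.9986,-0.0524)
member 4 (2-3): L=3.0323, (cx,cy)=(0.3130,0.9498)
member 5 (2-4): L=1.5330, (cx,cy)=(1.0000,0.0000)
member 6 (3-4): L=2.9386, (cx,cy)=(0.1987,-0.9801)
member 7 (3-5): L=1.2986, (cx,cy)=(0.9995,-0.0308)
member 8 (4-5): L=2.9284, (cx,cy)=(0.2438,0.9698)
member 9 (4-6): L=1.5570, (cx,cy)=(1.0000,0.0000)
member 10 (5-6): L=2.9625, (cx,cy)=(0.2846,-0.9587)
solve A·x = −loads:
  F[0-1] = +397.3701 N (tension)
  F[0-2] = +682.0568 N (tension)
  F[1-2] = -404.1381 N (compression)
  F[1-3] = +185.5317 N (tension)
  F[2-3] = +415.5776 N (tension)
  F[2-4] = +465.1735 N (tension)
  F[3-4] = -405.2636 N (compression)
  F[3-5] = +396.0637 N (tension)
  F[4-5] = +409.5399 N (tension)
  F[4-6] = +284.7798 N (tension)
  F[5-6] = -1000.7741 N (compression)
  Rx@0 = -780.5100 N
  Ry@0 = -384.9805 N
  Ry@6 = +959.4005 N

682.057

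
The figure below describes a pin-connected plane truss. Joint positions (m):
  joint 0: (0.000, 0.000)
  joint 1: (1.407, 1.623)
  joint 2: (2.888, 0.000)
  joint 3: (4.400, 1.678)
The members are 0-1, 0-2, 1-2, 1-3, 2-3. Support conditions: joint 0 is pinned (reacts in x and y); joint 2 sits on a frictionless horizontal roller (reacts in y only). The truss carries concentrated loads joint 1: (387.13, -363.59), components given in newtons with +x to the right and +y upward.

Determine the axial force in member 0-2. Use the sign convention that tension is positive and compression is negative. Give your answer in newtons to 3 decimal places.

N=4 nodes, M=5 members, R=3 reactions → 2N=8, M+R=8
member 0 (0-1): L=2.1480, (cx,cy)=(0.6550,0.7556)
member 1 (0-2): L=2.8880, (cx,cy)=(1.0000,0.0000)
member 2 (1-2): L=2.1972, (cx,cy)=(0.6741,-0.7387)
member 3 (1-3): L=2.9935, (cx,cy)=(0.9998,0.0184)
member 4 (2-3): L=2.2587, (cx,cy)=(0.6694,0.7429)
solve A·x = −loads:
  F[0-1] = +41.1679 N (tension)
  F[0-2] = +360.1635 N (tension)
  F[1-2] = -534.3248 N (compression)
  F[1-3] = -0.0000 N (compression)
  F[2-3] = -0.0000 N (compression)
  Rx@0 = -387.1300 N
  Ry@0 = -31.1064 N
  Ry@2 = +394.6964 N

360.163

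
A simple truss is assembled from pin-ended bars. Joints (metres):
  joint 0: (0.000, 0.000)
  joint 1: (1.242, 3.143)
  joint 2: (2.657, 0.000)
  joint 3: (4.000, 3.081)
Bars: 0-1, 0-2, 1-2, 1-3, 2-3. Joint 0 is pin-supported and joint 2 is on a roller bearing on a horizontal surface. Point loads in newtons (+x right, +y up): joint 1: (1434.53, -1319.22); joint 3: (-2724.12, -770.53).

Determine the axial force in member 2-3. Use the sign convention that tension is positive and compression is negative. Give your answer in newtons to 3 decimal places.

-898.550

N=4 nodes, M=5 members, R=3 reactions → 2N=8, M+R=8
member 0 (0-1): L=3.3795, (cx,cy)=(0.3675,0.9300)
member 1 (0-2): L=2.6570, (cx,cy)=(1.0000,0.0000)
member 2 (1-2): L=3.4468, (cx,cy)=(0.4105,-0.9119)
member 3 (1-3): L=2.7587, (cx,cy)=(0.9997,-0.0225)
member 4 (2-3): L=3.3610, (cx,cy)=(0.3996,0.9167)
solve A·x = −loads:
  F[0-1] = -1908.5562 N (compression)
  F[0-2] = -588.1763 N (compression)
  F[1-2] = +558.1411 N (tension)
  F[1-3] = -2365.6701 N (compression)
  F[2-3] = -898.5498 N (compression)
  Rx@0 = +1289.5900 N
  Ry@0 = +1774.9945 N
  Ry@2 = +314.7555 N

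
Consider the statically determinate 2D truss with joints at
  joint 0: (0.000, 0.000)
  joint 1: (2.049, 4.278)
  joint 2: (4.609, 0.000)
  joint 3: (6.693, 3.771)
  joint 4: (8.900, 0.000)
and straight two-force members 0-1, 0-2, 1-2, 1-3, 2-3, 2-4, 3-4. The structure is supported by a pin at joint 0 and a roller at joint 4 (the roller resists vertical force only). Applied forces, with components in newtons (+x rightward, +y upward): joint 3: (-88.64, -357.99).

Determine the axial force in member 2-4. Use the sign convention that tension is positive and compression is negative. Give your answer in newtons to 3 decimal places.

N=5 nodes, M=7 members, R=3 reactions → 2N=10, M+R=10
member 0 (0-1): L=4.7434, (cx,cy)=(0.4320,0.9019)
member 1 (0-2): L=4.6090, (cx,cy)=(1.0000,0.0000)
member 2 (1-2): L=4.9855, (cx,cy)=(0.5135,-0.8581)
member 3 (1-3): L=4.6716, (cx,cy)=(0.9941,-0.1085)
member 4 (2-3): L=4.3085, (cx,cy)=(0.4837,0.8752)
member 5 (2-4): L=4.2910, (cx,cy)=(1.0000,0.0000)
member 6 (3-4): L=4.3694, (cx,cy)=(0.5051,-0.8631)
solve A·x = −loads:
  F[0-1] = -140.0739 N (compression)
  F[0-2] = -28.1323 N (compression)
  F[1-2] = +165.7494 N (tension)
  F[1-3] = -146.4841 N (compression)
  F[2-3] = -162.5026 N (compression)
  F[2-4] = +135.5798 N (tension)
  F[3-4] = -268.4172 N (compression)
  Rx@0 = +88.6400 N
  Ry@0 = +126.3309 N
  Ry@4 = +231.6591 N

135.580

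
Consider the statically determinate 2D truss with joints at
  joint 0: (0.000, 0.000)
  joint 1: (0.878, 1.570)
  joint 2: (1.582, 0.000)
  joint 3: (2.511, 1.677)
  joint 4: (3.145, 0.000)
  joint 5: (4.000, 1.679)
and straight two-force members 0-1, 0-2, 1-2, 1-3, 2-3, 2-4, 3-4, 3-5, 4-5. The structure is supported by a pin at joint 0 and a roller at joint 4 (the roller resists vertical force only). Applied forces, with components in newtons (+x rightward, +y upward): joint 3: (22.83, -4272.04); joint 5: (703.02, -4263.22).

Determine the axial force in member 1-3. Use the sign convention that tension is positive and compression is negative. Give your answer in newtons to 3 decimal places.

N=6 nodes, M=9 members, R=3 reactions → 2N=12, M+R=12
member 0 (0-1): L=1.7988, (cx,cy)=(0.4881,0.8728)
member 1 (0-2): L=1.5820, (cx,cy)=(1.0000,0.0000)
member 2 (1-2): L=1.7206, (cx,cy)=(0.4092,-0.9125)
member 3 (1-3): L=1.6365, (cx,cy)=(0.9979,0.0654)
member 4 (2-3): L=1.9171, (cx,cy)=(0.4846,0.8747)
member 5 (2-4): L=1.5630, (cx,cy)=(1.0000,0.0000)
member 6 (3-4): L=1.7928, (cx,cy)=(0.3536,-0.9354)
member 7 (3-5): L=1.4890, (cx,cy)=(1.0000,0.0013)
member 8 (4-5): L=1.8842, (cx,cy)=(0.4538,0.8911)
solve A·x = −loads:
  F[0-1] = +785.1712 N (tension)
  F[0-2] = +342.6115 N (tension)
  F[1-2] = -702.8606 N (compression)
  F[1-3] = +672.2566 N (tension)
  F[2-3] = +733.1665 N (tension)
  F[2-4] = -300.2457 N (compression)
  F[3-4] = -5295.6392 N (compression)
  F[3-5] = +2875.9564 N (tension)
  F[4-5] = -4788.4902 N (compression)
  Rx@0 = -725.8500 N
  Ry@0 = -685.2897 N
  Ry@4 = +9220.5497 N

672.257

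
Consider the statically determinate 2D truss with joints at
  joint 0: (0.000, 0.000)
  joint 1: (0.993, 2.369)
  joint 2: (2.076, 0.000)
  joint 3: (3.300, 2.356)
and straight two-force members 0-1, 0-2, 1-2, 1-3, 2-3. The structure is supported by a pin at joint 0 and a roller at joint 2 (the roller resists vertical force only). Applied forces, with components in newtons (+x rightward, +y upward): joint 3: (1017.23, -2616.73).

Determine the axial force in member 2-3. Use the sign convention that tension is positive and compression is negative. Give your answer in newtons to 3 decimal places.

N=4 nodes, M=5 members, R=3 reactions → 2N=8, M+R=8
member 0 (0-1): L=2.5687, (cx,cy)=(0.3866,0.9223)
member 1 (0-2): L=2.0760, (cx,cy)=(1.0000,0.0000)
member 2 (1-2): L=2.6048, (cx,cy)=(0.4158,-0.9095)
member 3 (1-3): L=2.3070, (cx,cy)=(1.0000,-0.0056)
member 4 (2-3): L=2.6550, (cx,cy)=(0.4610,0.8874)
solve A·x = −loads:
  F[0-1] = +2924.6082 N (tension)
  F[0-2] = -113.3567 N (compression)
  F[1-2] = -2980.4097 N (compression)
  F[1-3] = +2369.7858 N (tension)
  F[2-3] = -2933.7474 N (compression)
  Rx@0 = -1017.2300 N
  Ry@0 = -2697.2406 N
  Ry@2 = +5313.9706 N

-2933.747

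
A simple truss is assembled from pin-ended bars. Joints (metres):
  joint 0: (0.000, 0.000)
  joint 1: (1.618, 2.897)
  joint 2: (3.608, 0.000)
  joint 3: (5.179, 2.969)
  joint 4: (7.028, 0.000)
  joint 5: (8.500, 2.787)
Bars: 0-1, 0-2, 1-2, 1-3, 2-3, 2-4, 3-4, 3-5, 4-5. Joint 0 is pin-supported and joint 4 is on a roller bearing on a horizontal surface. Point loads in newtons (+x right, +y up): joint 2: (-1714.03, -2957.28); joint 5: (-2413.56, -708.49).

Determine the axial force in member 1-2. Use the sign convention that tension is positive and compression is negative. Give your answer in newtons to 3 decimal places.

N=6 nodes, M=9 members, R=3 reactions → 2N=12, M+R=12
member 0 (0-1): L=3.3182, (cx,cy)=(0.4876,0.8731)
member 1 (0-2): L=3.6080, (cx,cy)=(1.0000,0.0000)
member 2 (1-2): L=3.5146, (cx,cy)=(0.5662,-0.8243)
member 3 (1-3): L=3.5617, (cx,cy)=(0.9998,0.0202)
member 4 (2-3): L=3.3590, (cx,cy)=(0.4677,0.8839)
member 5 (2-4): L=3.4200, (cx,cy)=(1.0000,0.0000)
member 6 (3-4): L=3.4977, (cx,cy)=(0.5286,-0.8488)
member 7 (3-5): L=3.3260, (cx,cy)=(0.9985,-0.0547)
member 8 (4-5): L=3.1518, (cx,cy)=(0.4670,0.8842)
solve A·x = −loads:
  F[0-1] = -2574.6300 N (compression)
  F[0-2] = -2872.1697 N (compression)
  F[1-2] = +2659.3117 N (tension)
  F[1-3] = -2761.6943 N (compression)
  F[2-3] = +865.8322 N (tension)
  F[2-4] = -57.3765 N (compression)
  F[3-4] = -707.8457 N (compression)
  F[3-5] = -1984.9647 N (compression)
  F[4-5] = -924.0771 N (compression)
  Rx@0 = +4127.5900 N
  Ry@0 = +2247.8076 N
  Ry@4 = +1417.9624 N

2659.312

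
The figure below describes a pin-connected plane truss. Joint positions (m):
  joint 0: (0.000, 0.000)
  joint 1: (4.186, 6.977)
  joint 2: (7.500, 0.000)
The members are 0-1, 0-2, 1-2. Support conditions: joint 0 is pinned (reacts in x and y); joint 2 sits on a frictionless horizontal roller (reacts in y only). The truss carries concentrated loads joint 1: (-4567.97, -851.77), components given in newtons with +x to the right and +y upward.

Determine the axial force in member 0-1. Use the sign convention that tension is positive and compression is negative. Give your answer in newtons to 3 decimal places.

N=3 nodes, M=3 members, R=3 reactions → 2N=6, M+R=6
member 0 (0-1): L=8.1364, (cx,cy)=(0.5145,0.8575)
member 1 (0-2): L=7.5000, (cx,cy)=(1.0000,0.0000)
member 2 (1-2): L=7.7241, (cx,cy)=(0.4290,-0.9033)
solve A·x = −loads:
  F[0-1] = -5394.4941 N (compression)
  F[0-2] = -1792.6232 N (compression)
  F[1-2] = +4178.1327 N (tension)
  Rx@0 = +4567.9700 N
  Ry@0 = +4625.7990 N
  Ry@2 = -3774.0290 N

-5394.494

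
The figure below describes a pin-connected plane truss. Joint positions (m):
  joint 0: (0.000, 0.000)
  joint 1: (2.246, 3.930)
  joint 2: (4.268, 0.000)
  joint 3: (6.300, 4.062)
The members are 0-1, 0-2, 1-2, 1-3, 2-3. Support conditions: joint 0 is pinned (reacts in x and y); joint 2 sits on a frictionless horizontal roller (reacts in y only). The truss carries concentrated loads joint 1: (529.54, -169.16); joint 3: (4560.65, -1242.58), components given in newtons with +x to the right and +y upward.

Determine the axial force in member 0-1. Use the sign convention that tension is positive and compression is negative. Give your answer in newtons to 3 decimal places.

6150.061

N=4 nodes, M=5 members, R=3 reactions → 2N=8, M+R=8
member 0 (0-1): L=4.5265, (cx,cy)=(0.4962,0.8682)
member 1 (0-2): L=4.2680, (cx,cy)=(1.0000,0.0000)
member 2 (1-2): L=4.4197, (cx,cy)=(0.4575,-0.8892)
member 3 (1-3): L=4.0561, (cx,cy)=(0.9995,0.0325)
member 4 (2-3): L=4.5419, (cx,cy)=(0.4474,0.8943)
solve A·x = −loads:
  F[0-1] = +6150.0614 N (tension)
  F[0-2] = +2038.6124 N (tension)
  F[1-2] = -6002.2018 N (compression)
  F[1-3] = +5270.8450 N (tension)
  F[2-3] = -1581.1789 N (compression)
  Rx@0 = -5090.1900 N
  Ry@0 = -5339.5814 N
  Ry@2 = +6751.3214 N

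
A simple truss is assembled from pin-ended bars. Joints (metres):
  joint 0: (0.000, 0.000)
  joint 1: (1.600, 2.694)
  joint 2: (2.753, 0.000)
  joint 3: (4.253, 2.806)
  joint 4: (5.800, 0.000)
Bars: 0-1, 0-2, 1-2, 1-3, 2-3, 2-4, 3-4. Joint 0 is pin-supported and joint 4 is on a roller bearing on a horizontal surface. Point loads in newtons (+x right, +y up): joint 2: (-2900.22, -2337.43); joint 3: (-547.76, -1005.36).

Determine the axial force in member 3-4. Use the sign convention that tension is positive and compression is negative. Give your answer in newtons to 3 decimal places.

-1806.128

N=5 nodes, M=7 members, R=3 reactions → 2N=10, M+R=10
member 0 (0-1): L=3.1333, (cx,cy)=(0.5106,0.8598)
member 1 (0-2): L=2.7530, (cx,cy)=(1.0000,0.0000)
member 2 (1-2): L=2.9304, (cx,cy)=(0.3935,-0.9193)
member 3 (1-3): L=2.6554, (cx,cy)=(0.9991,0.0422)
member 4 (2-3): L=3.1818, (cx,cy)=(0.4714,0.8819)
member 5 (2-4): L=3.0470, (cx,cy)=(1.0000,0.0000)
member 6 (3-4): L=3.2042, (cx,cy)=(0.4828,-0.8757)
solve A·x = −loads:
  F[0-1] = -2048.2978 N (compression)
  F[0-2] = -2402.0331 N (compression)
  F[1-2] = +1834.4542 N (tension)
  F[1-3] = -1769.3171 N (compression)
  F[2-3] = +738.1160 N (tension)
  F[2-4] = +872.0079 N (tension)
  F[3-4] = -1806.1284 N (compression)
  Rx@0 = +3447.9800 N
  Ry@0 = +1761.1130 N
  Ry@4 = +1581.6770 N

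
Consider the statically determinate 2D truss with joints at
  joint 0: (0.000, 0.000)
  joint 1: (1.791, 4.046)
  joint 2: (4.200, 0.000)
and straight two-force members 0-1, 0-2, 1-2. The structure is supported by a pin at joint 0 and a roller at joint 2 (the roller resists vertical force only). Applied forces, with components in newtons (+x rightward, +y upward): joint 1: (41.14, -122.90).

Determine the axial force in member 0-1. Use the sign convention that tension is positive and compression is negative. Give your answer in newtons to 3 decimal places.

-33.749

N=3 nodes, M=3 members, R=3 reactions → 2N=6, M+R=6
member 0 (0-1): L=4.4247, (cx,cy)=(0.4048,0.9144)
member 1 (0-2): L=4.2000, (cx,cy)=(1.0000,0.0000)
member 2 (1-2): L=4.7089, (cx,cy)=(0.5116,-0.8592)
solve A·x = −loads:
  F[0-1] = -33.7487 N (compression)
  F[0-2] = +54.8006 N (tension)
  F[1-2] = -107.1186 N (compression)
  Rx@0 = -41.1400 N
  Ry@0 = +30.8604 N
  Ry@2 = +92.0396 N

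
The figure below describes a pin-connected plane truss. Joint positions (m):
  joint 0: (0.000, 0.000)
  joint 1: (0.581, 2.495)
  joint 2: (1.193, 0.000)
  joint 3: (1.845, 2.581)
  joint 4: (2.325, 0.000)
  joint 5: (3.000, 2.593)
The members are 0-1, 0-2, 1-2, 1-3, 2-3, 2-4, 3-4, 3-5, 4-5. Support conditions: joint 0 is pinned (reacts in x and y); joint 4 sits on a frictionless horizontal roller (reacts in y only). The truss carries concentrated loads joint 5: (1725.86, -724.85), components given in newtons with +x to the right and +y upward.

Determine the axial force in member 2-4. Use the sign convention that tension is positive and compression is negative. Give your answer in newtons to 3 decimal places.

199.508

N=6 nodes, M=9 members, R=3 reactions → 2N=12, M+R=12
member 0 (0-1): L=2.5618, (cx,cy)=(0.2268,0.9739)
member 1 (0-2): L=1.1930, (cx,cy)=(1.0000,0.0000)
member 2 (1-2): L=2.5690, (cx,cy)=(0.2382,-0.9712)
member 3 (1-3): L=1.2669, (cx,cy)=(0.9977,0.0679)
member 4 (2-3): L=2.6621, (cx,cy)=(0.2449,0.9695)
member 5 (2-4): L=1.1320, (cx,cy)=(1.0000,0.0000)
member 6 (3-4): L=2.6253, (cx,cy)=(0.1828,-0.9831)
member 7 (3-5): L=1.1551, (cx,cy)=(0.9999,0.0104)
member 8 (4-5): L=2.6794, (cx,cy)=(0.2519,0.9677)
solve A·x = −loads:
  F[0-1] = +2192.3671 N (tension)
  F[0-2] = +1228.6362 N (tension)
  F[1-2] = -2128.1855 N (compression)
  F[1-3] = +1006.5398 N (tension)
  F[2-3] = +2131.8428 N (tension)
  F[2-4] = +199.5080 N (tension)
  F[3-4] = -2151.5621 N (compression)
  F[3-5] = +1919.8459 N (tension)
  F[4-5] = -769.6171 N (compression)
  Rx@0 = -1725.8600 N
  Ry@0 = -2135.2382 N
  Ry@4 = +2860.0882 N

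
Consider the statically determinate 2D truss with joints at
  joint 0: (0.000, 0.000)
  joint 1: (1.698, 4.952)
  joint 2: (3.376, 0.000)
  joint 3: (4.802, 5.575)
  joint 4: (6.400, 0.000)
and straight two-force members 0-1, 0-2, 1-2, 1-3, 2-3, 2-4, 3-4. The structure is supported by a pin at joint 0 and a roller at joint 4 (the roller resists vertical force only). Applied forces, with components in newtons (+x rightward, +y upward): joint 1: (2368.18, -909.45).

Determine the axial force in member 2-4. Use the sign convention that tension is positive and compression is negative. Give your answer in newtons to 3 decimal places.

N=5 nodes, M=7 members, R=3 reactions → 2N=10, M+R=10
member 0 (0-1): L=5.2350, (cx,cy)=(0.3244,0.9459)
member 1 (0-2): L=3.3760, (cx,cy)=(1.0000,0.0000)
member 2 (1-2): L=5.2286, (cx,cy)=(0.3209,-0.9471)
member 3 (1-3): L=3.1659, (cx,cy)=(0.9804,0.1968)
member 4 (2-3): L=5.7545, (cx,cy)=(0.2478,0.9688)
member 5 (2-4): L=3.0240, (cx,cy)=(1.0000,0.0000)
member 6 (3-4): L=5.7995, (cx,cy)=(0.2755,-0.9613)
solve A·x = −loads:
  F[0-1] = +1230.7575 N (tension)
  F[0-2] = +1968.9793 N (tension)
  F[1-2] = -2440.7501 N (compression)
  F[1-3] = -1209.3184 N (compression)
  F[2-3] = +2386.0651 N (tension)
  F[2-4] = +594.3894 N (tension)
  F[3-4] = -2157.1733 N (compression)
  Rx@0 = -2368.1800 N
  Ry@0 = -1164.2177 N
  Ry@4 = +2073.6677 N

594.389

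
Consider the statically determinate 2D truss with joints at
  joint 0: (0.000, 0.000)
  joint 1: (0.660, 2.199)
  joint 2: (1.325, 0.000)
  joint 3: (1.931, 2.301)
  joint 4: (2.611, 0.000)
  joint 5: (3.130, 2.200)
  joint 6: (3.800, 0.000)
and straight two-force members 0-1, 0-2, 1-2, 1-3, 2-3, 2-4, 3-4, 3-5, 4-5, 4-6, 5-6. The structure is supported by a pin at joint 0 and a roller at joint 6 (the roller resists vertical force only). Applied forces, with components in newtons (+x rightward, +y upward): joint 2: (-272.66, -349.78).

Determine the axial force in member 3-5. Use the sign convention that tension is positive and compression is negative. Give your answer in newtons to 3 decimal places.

N=7 nodes, M=11 members, R=3 reactions → 2N=14, M+R=14
member 0 (0-1): L=2.2959, (cx,cy)=(0.2875,0.9578)
member 1 (0-2): L=1.3250, (cx,cy)=(1.0000,0.0000)
member 2 (1-2): L=2.2974, (cx,cy)=(0.2895,-0.9572)
member 3 (1-3): L=1.2751, (cx,cy)=(0.9968,0.0800)
member 4 (2-3): L=2.3795, (cx,cy)=(0.2547,0.9670)
member 5 (2-4): L=1.2860, (cx,cy)=(1.0000,0.0000)
member 6 (3-4): L=2.3994, (cx,cy)=(0.2834,-0.9590)
member 7 (3-5): L=1.2032, (cx,cy)=(0.9965,-0.0839)
member 8 (4-5): L=2.2604, (cx,cy)=(0.2296,0.9733)
member 9 (4-6): L=1.1890, (cx,cy)=(1.0000,0.0000)
member 10 (5-6): L=2.2998, (cx,cy)=(0.2913,-0.9566)
solve A·x = −loads:
  F[0-1] = -237.8571 N (compression)
  F[0-2] = -204.2837 N (compression)
  F[1-2] = +226.7703 N (tension)
  F[1-3] = -134.4489 N (compression)
  F[2-3] = +137.2435 N (tension)
  F[2-4] = +99.0649 N (tension)
  F[3-4] = -121.5000 N (compression)
  F[3-5] = -64.8599 N (compression)
  F[4-5] = +119.7169 N (tension)
  F[4-6] = +37.1432 N (tension)
  F[5-6] = -127.4933 N (compression)
  Rx@0 = +272.6600 N
  Ry@0 = +227.8172 N
  Ry@6 = +121.9628 N

-64.860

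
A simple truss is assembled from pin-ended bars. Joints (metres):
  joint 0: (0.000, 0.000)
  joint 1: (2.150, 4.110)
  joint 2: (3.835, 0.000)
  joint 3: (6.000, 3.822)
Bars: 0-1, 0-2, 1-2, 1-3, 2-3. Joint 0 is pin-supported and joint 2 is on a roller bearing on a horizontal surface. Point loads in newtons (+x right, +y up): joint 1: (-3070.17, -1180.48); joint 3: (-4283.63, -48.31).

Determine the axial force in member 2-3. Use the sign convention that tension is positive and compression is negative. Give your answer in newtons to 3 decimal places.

-406.571

N=4 nodes, M=5 members, R=3 reactions → 2N=8, M+R=8
member 0 (0-1): L=4.6384, (cx,cy)=(0.4635,0.8861)
member 1 (0-2): L=3.8350, (cx,cy)=(1.0000,0.0000)
member 2 (1-2): L=4.4420, (cx,cy)=(0.3793,-0.9253)
member 3 (1-3): L=3.8608, (cx,cy)=(0.9972,-0.0746)
member 4 (2-3): L=4.3926, (cx,cy)=(0.4929,0.8701)
solve A·x = −loads:
  F[0-1] = -9085.8532 N (compression)
  F[0-2] = -3142.2929 N (compression)
  F[1-2] = +7755.4456 N (tension)
  F[1-3] = -4094.6500 N (compression)
  F[2-3] = -406.5711 N (compression)
  Rx@0 = +7353.8000 N
  Ry@0 = +8050.8345 N
  Ry@2 = -6822.0445 N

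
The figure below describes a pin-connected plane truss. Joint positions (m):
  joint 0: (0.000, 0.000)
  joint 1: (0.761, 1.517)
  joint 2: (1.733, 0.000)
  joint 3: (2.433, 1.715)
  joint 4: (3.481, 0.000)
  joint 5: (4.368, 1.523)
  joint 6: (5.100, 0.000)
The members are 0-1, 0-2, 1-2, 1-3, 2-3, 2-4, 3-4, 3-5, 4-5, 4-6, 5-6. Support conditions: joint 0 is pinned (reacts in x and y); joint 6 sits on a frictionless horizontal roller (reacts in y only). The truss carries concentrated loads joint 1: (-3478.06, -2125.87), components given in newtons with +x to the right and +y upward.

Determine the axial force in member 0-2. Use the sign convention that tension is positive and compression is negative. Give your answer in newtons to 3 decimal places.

-2051.770

N=7 nodes, M=11 members, R=3 reactions → 2N=14, M+R=14
member 0 (0-1): L=1.6972, (cx,cy)=(0.4484,0.8938)
member 1 (0-2): L=1.7330, (cx,cy)=(1.0000,0.0000)
member 2 (1-2): L=1.8017, (cx,cy)=(0.5395,-0.8420)
member 3 (1-3): L=1.6837, (cx,cy)=(0.9931,0.1176)
member 4 (2-3): L=1.8524, (cx,cy)=(0.3779,0.9258)
member 5 (2-4): L=1.7480, (cx,cy)=(1.0000,0.0000)
member 6 (3-4): L=2.0099, (cx,cy)=(0.5214,-0.8533)
member 7 (3-5): L=1.9445, (cx,cy)=(0.9951,-0.0987)
member 8 (4-5): L=1.7625, (cx,cy)=(0.5033,0.8641)
member 9 (4-6): L=1.6190, (cx,cy)=(1.0000,0.0000)
member 10 (5-6): L=1.6898, (cx,cy)=(0.4332,-0.9013)
solve A·x = −loads:
  F[0-1] = -3180.9027 N (compression)
  F[0-2] = -2051.7698 N (compression)
  F[1-2] = +1060.0914 N (tension)
  F[1-3] = +1490.1965 N (tension)
  F[2-3] = -964.0737 N (compression)
  F[2-4] = -1115.5357 N (compression)
  F[3-4] = +756.8415 N (tension)
  F[3-5] = +724.4360 N (tension)
  F[4-5] = -747.3523 N (compression)
  F[4-6] = -344.7750 N (compression)
  F[5-6] = +795.8928 N (tension)
  Rx@0 = +3478.0600 N
  Ry@0 = +2843.2092 N
  Ry@6 = -717.3392 N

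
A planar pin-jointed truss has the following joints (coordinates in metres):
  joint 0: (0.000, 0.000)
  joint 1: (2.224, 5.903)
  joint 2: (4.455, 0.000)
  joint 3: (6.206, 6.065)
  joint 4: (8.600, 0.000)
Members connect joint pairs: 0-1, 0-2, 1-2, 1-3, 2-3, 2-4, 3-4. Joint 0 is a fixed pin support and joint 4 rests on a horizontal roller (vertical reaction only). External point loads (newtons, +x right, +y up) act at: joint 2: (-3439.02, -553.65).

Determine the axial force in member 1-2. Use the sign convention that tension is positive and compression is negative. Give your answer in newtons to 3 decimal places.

N=5 nodes, M=7 members, R=3 reactions → 2N=10, M+R=10
member 0 (0-1): L=6.3081, (cx,cy)=(0.3526,0.9358)
member 1 (0-2): L=4.4550, (cx,cy)=(1.0000,0.0000)
member 2 (1-2): L=6.3105, (cx,cy)=(0.3535,-0.9354)
member 3 (1-3): L=3.9853, (cx,cy)=(0.9992,0.0406)
member 4 (2-3): L=6.3127, (cx,cy)=(0.2774,0.9608)
member 5 (2-4): L=4.1450, (cx,cy)=(1.0000,0.0000)
member 6 (3-4): L=6.5204, (cx,cy)=(0.3672,-0.9302)
solve A·x = −loads:
  F[0-1] = -285.1571 N (compression)
  F[0-2] = -3338.4836 N (compression)
  F[1-2] = +276.6427 N (tension)
  F[1-3] = -198.5037 N (compression)
  F[2-3] = +306.9157 N (tension)
  F[2-4] = +113.2082 N (tension)
  F[3-4] = -308.3381 N (compression)
  Rx@0 = +3439.0200 N
  Ry@0 = +266.8464 N
  Ry@4 = +286.8036 N

276.643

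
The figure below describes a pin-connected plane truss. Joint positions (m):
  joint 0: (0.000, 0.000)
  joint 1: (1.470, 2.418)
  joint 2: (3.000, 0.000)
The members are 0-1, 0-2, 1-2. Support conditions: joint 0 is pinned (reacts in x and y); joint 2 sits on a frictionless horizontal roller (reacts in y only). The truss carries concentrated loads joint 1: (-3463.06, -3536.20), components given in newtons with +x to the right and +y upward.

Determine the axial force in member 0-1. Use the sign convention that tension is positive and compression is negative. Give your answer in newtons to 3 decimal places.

-5377.143

N=3 nodes, M=3 members, R=3 reactions → 2N=6, M+R=6
member 0 (0-1): L=2.8298, (cx,cy)=(0.5195,0.8545)
member 1 (0-2): L=3.0000, (cx,cy)=(1.0000,0.0000)
member 2 (1-2): L=2.8614, (cx,cy)=(0.5347,-0.8450)
solve A·x = −loads:
  F[0-1] = -5377.1432 N (compression)
  F[0-2] = -669.7631 N (compression)
  F[1-2] = +1252.5894 N (tension)
  Rx@0 = +3463.0600 N
  Ry@0 = +4594.6884 N
  Ry@2 = -1058.4884 N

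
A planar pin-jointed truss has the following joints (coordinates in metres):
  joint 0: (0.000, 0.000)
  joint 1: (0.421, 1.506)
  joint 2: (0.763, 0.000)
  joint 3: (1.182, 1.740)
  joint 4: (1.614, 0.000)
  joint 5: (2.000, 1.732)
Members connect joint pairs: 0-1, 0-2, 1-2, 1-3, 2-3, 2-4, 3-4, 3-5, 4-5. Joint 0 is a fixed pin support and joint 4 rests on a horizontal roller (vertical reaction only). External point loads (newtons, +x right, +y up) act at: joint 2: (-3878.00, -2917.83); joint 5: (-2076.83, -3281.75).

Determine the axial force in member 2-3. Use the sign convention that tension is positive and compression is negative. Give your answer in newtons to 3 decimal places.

N=6 nodes, M=9 members, R=3 reactions → 2N=12, M+R=12
member 0 (0-1): L=1.5637, (cx,cy)=(0.2692,0.9631)
member 1 (0-2): L=0.7630, (cx,cy)=(1.0000,0.0000)
member 2 (1-2): L=1.5443, (cx,cy)=(0.2215,-0.9752)
member 3 (1-3): L=0.7962, (cx,cy)=(0.9558,0.2939)
member 4 (2-3): L=1.7897, (cx,cy)=(0.2341,0.9722)
member 5 (2-4): L=0.8510, (cx,cy)=(1.0000,0.0000)
member 6 (3-4): L=1.7928, (cx,cy)=(0.2410,-0.9705)
member 7 (3-5): L=0.8180, (cx,cy)=(1.0000,-0.0098)
member 8 (4-5): L=1.7745, (cx,cy)=(0.2175,0.9761)
solve A·x = −loads:
  F[0-1] = -3096.6088 N (compression)
  F[0-2] = -5121.1404 N (compression)
  F[1-2] = +2612.8732 N (tension)
  F[1-3] = -1477.5785 N (compression)
  F[2-3] = +380.4034 N (tension)
  F[2-4] = -753.5685 N (compression)
  F[3-4] = +79.9271 N (tension)
  F[3-5] = -1342.5850 N (compression)
  F[4-5] = -3375.7137 N (compression)
  Rx@0 = +5954.8300 N
  Ry@0 = +2982.2722 N
  Ry@4 = +3217.3078 N

380.403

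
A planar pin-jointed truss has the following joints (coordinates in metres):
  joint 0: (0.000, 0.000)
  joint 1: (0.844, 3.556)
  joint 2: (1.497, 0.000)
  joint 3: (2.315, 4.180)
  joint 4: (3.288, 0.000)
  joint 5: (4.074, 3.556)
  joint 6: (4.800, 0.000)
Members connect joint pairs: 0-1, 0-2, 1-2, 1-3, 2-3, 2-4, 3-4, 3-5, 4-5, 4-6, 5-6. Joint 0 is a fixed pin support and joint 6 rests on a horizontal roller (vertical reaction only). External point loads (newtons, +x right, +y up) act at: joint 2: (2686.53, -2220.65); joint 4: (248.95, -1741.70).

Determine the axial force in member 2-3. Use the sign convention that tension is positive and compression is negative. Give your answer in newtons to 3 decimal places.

N=7 nodes, M=11 members, R=3 reactions → 2N=14, M+R=14
member 0 (0-1): L=3.6548, (cx,cy)=(0.2309,0.9730)
member 1 (0-2): L=1.4970, (cx,cy)=(1.0000,0.0000)
member 2 (1-2): L=3.6155, (cx,cy)=(0.1806,-0.9836)
member 3 (1-3): L=1.5979, (cx,cy)=(0.9206,0.3905)
member 4 (2-3): L=4.2593, (cx,cy)=(0.1921,0.9814)
member 5 (2-4): L=1.7910, (cx,cy)=(1.0000,0.0000)
member 6 (3-4): L=4.2918, (cx,cy)=(0.2267,-0.9740)
member 7 (3-5): L=1.8664, (cx,cy)=(0.9425,-0.3343)
member 8 (4-5): L=3.6418, (cx,cy)=(0.2158,0.9764)
member 9 (4-6): L=1.5120, (cx,cy)=(1.0000,0.0000)
member 10 (5-6): L=3.6294, (cx,cy)=(0.2000,-0.9798)
solve A·x = −loads:
  F[0-1] = -2134.4127 N (compression)
  F[0-2] = +3428.3799 N (tension)
  F[1-2] = +1761.6331 N (tension)
  F[1-3] = -881.0322 N (compression)
  F[2-3] = +497.2446 N (tension)
  F[2-4] = +964.5279 N (tension)
  F[3-4] = +123.0163 N (tension)
  F[3-5] = -788.8626 N (compression)
  F[4-5] = +1661.0342 N (tension)
  F[4-6] = +384.9739 N (tension)
  F[5-6] = -1924.5270 N (compression)
  Rx@0 = -2935.4800 N
  Ry@0 = +2076.7203 N
  Ry@6 = +1885.6297 N

497.245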